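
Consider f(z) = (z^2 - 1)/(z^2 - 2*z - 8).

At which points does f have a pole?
{-2, 4}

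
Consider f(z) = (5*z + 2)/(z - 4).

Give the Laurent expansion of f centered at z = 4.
Put w = z - (4), i.e. z = w + 4. The denominator is w, so it suffices to rewrite the numerator in powers of w.

P(z) = 5*z + 2
P(w + 4) = 22 + 5*w

Dividing each term by w:
  f = 22/w + 5

Substituting back w = z - 4:
  f(z) = 22/(z - 4) + 5

The series is finite because the numerator is a polynomial; the negative powers form the principal part, and the coefficient of 1/(z - 4) gives Res(f, 4) = 22.

Final answer: 22/(z - 4) + 5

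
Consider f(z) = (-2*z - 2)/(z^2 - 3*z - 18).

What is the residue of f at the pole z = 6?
Write f(z) = P(z)/Q(z) with P(z) = -2*z - 2 and Q(z) = z^2 - 3*z - 18.
The denominator factors as Q(z) = (z - 6)*(z + 3), so z = 6 is a simple zero of Q and P is analytic there; z = 6 is therefore a simple pole and
  Res(f, z₀) = P(z₀)/Q'(z₀).

Q'(z) = 2*z - 3, so Q'(6) = 9.
P(6) = -14.

Res(f, 6) = (-14)/(9) = -14/9

Final answer: -14/9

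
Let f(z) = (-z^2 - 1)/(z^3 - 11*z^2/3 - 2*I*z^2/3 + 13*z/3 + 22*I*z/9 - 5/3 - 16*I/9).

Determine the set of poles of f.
The singularities of f are the zeros of the denominator. Factoring,
  z^3 - 11*z^2/3 - 2*I*z^2/3 + 13*z/3 + 22*I*z/9 - 5/3 - 16*I/9 = (z - 1)*(z - 2/3 - I)*(z - 2 + I/3)
so the candidates are z = 1, z = 2/3 + I, z = 2 - I/3.

Check the numerator P(z) = -z^2 - 1 at each one:
  P(1) = -2 ≠ 0, so z = 1 is a (simple) pole.
  P(2/3 + I) = -4/9 - 4*I/3 ≠ 0, so z = 2/3 + I is a (simple) pole.
  P(2 - I/3) = -44/9 + 4*I/3 ≠ 0, so z = 2 - I/3 is a (simple) pole.

Poles of f: {2/3 + I, 1, 2 - I/3}

Final answer: {2/3 + I, 1, 2 - I/3}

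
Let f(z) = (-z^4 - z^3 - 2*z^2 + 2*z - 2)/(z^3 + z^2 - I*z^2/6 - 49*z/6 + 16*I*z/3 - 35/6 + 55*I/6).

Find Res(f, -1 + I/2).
Write f(z) = P(z)/Q(z) with P(z) = -z^4 - z^3 - 2*z^2 + 2*z - 2 and Q(z) = z^3 + z^2 - I*z^2/6 - 49*z/6 + 16*I*z/3 - 35/6 + 55*I/6.
The denominator factors as Q(z) = (z + 3 - 2*I/3)*(z - 3 + I)*(z + 1 - I/2), so z = -1 + I/2 is a simple zero of Q and P is analytic there; z = -1 + I/2 is therefore a simple pole and
  Res(f, z₀) = P(z₀)/Q'(z₀).

Q'(z) = 3*z^2 + 2*z - I*z/3 - 49/6 + 16*I/3, so Q'(-1 + I/2) = -31/4 + 11*I/3.
P(-1 + I/2) = -77/16 + 25*I/8.

Res(f, -1 + I/2) = (-77/16 + 25*I/8)/(-31/4 + 11*I/3) = 28083/42340 - 1893*I/21170

Final answer: 28083/42340 - 1893*I/21170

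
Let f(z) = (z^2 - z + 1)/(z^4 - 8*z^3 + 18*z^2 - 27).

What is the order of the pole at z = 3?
Factor the denominator:
  z^4 - 8*z^3 + 18*z^2 - 27 = (z - 3)^3*(z + 1)

The numerator P(z) = z^2 - z + 1 has P(3) = 7 ≠ 0, so no factor of (z - 3) cancels.
Near z = 3 we can therefore write f(z) = g(z)/(z - 3)^3 with g analytic at 3 and g(3) ≠ 0 (g is the numerator divided by the remaining denominator factors).

Hence z = 3 is a pole of order 3.

Final answer: 3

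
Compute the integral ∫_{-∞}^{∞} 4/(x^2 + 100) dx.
Let f(z) = 4/(z^2 + 100). The denominator has no real zeros and deg Q - deg P = 2 ≥ 2, so the integral of f over the upper semicircle |z| = R tends to 0 as R → ∞. Closing the contour in the upper half-plane,
  ∫_{-∞}^{∞} f(x) dx = 2πi · Σ Res(f, z_k)  over the poles with Im z_k > 0.

Zeros of the denominator: z^2 + 100 = 0 gives z = ±10*I.
Upper half-plane: z = 10*I (simple).

Each pole is a simple zero of Q(z) = z^2 + 100, so Res(f, z₀) = P(z₀)/Q'(z₀) with P(z) = 4, Q'(z) = 2*z:
  Res(f, 10*I) = (4)/(20*I) = -I/5

∫_{-∞}^{∞} f(x) dx = 2πi · (-I/5) = 2*pi/5

Final answer: 2*pi/5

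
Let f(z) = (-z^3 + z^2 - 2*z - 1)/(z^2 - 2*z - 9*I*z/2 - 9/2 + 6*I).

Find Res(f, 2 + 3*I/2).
Write f(z) = P(z)/Q(z) with P(z) = -z^3 + z^2 - 2*z - 1 and Q(z) = z^2 - 2*z - 9*I*z/2 - 9/2 + 6*I.
The denominator factors as Q(z) = (z - 2 - 3*I/2)*(z - 3*I), so z = 2 + 3*I/2 is a simple zero of Q and P is analytic there; z = 2 + 3*I/2 is therefore a simple pole and
  Res(f, z₀) = P(z₀)/Q'(z₀).

Q'(z) = 2*z - 2 - 9*I/2, so Q'(2 + 3*I/2) = 2 - 3*I/2.
P(2 + 3*I/2) = 9/4 - 93*I/8.

Res(f, 2 + 3*I/2) = (9/4 - 93*I/8)/(2 - 3*I/2) = 351/100 - 159*I/50

Final answer: 351/100 - 159*I/50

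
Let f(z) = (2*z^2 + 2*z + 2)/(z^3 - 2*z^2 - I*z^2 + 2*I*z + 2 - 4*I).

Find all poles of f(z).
The singularities of f are the zeros of the denominator. Factoring,
  z^3 - 2*z^2 - I*z^2 + 2*I*z + 2 - 4*I = (z - 2 - I)*(z + 1 - I)*(z - 1 + I)
so the candidates are z = 2 + I, z = -1 + I, z = 1 - I.

Check the numerator P(z) = 2*z^2 + 2*z + 2 at each one:
  P(2 + I) = 12 + 10*I ≠ 0, so z = 2 + I is a (simple) pole.
  P(-1 + I) = -2*I ≠ 0, so z = -1 + I is a (simple) pole.
  P(1 - I) = 4 - 6*I ≠ 0, so z = 1 - I is a (simple) pole.

Poles of f: {-1 + I, 1 - I, 2 + I}

Final answer: {-1 + I, 1 - I, 2 + I}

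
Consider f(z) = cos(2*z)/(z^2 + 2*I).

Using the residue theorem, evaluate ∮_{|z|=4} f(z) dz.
By the residue theorem, ∮_C f(z) dz = 2πi · (sum of the residues of f at the poles inside |z| = 4).

The denominator factors as (z - 1 + I)*(z + 1 - I), so the singularities of f are simple poles at z = 1 - I, z = -1 + I.
  |1 - I|² = 2 < 16 = 4², so this pole is inside the contour.
  |-1 + I|² = 2 < 16 = 4², so this pole is inside the contour.

With P(z) = cos(2*z) and Q(z) = z^2 + 2*I, each pole is simple, so Res(f, z₀) = P(z₀)/Q'(z₀) with Q'(z) = 2*z.
  Res(f, 1 - I) = P(1 - I)/Q'(1 - I) = (cos(2 - 2*I))/(2 - 2*I) = (1/4 + I/4)*cos(2 - 2*I)
  Res(f, -1 + I) = P(-1 + I)/Q'(-1 + I) = (cos(2 - 2*I))/(-2 + 2*I) = (-1/4 - I/4)*cos(2 - 2*I)

Sum of residues inside C: 0
∮_C f(z) dz = 2πi · (0) = 0

Final answer: 0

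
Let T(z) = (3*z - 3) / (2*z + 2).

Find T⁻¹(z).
Set w = T(z) = (3*z - 3) / (2*z + 2) and solve for z:
  w*(2*z + 2) = 3*z - 3
  2*w + z*(2*w - 3) + 3 = 0
  z*(2*w - 3) = -2*w - 3
  z = (2*w + 3)/(3 - 2*w)
Renaming the variable, T⁻¹(z) = (2*z + 3)/(-2*z + 3) = (-2*z - 3)/(2*z - 3).
(Check: ad - bc = 12 ≠ 0, so T is invertible.)

Final answer: (-2*z - 3)/(2*z - 3)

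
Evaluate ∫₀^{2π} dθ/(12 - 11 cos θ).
2*sqrt(23)*pi/23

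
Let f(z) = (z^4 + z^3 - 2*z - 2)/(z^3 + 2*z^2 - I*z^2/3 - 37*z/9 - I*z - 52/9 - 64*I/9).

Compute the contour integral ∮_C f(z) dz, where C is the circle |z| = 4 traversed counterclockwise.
By the residue theorem, ∮_C f(z) dz = 2πi · (sum of the residues of f at the poles inside |z| = 4).

The denominator factors as (z + 3 - 2*I/3)*(z + 1 + I)*(z - 2 - 2*I/3), so the singularities of f are simple poles at z = -3 + 2*I/3, z = -1 - I, z = 2 + 2*I/3.
  |-3 + 2*I/3|² = 85/9 < 16 = 4², so this pole is inside the contour.
  |-1 - I|² = 2 < 16 = 4², so this pole is inside the contour.
  |2 + 2*I/3|² = 40/9 < 16 = 4², so this pole is inside the contour.

With P(z) = z^4 + z^3 - 2*z - 2 and Q(z) = z^3 + 2*z^2 - I*z^2/3 - 37*z/9 - I*z - 52/9 - 64*I/9, each pole is simple, so Res(f, z₀) = P(z₀)/Q'(z₀) with Q'(z) = 3*z^2 + 4*z - 2*I*z/3 - 37/9 - I.
  Res(f, -3 + 2*I/3) = P(-3 + 2*I/3)/Q'(-3 + 2*I/3) = (3094/81 - 1406*I/27)/(10 - 25*I/3) = 4406/915 - 9838*I/8235
  Res(f, -1 - I) = P(-1 - I)/Q'(-1 - I) = (-2)/(-79/9 + 5*I/3) = 711/3233 + 135*I/3233
  Res(f, 2 + 2*I/3) = P(2 + 2*I/3)/Q'(2 + 2*I/3) = (394/81 + 76*I/3)/(15 + 25*I/3) = 767/795 + 8249*I/7155

Sum of residues inside C: 6
∮_C f(z) dz = 2πi · (6) = 12*I*pi

Final answer: 12*I*pi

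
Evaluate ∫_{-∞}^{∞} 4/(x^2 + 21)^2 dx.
Let f(z) = 4/(z^2 + 21)^2. The denominator has no real zeros and deg Q - deg P = 4 ≥ 2, so the integral of f over the upper semicircle |z| = R tends to 0 as R → ∞. Closing the contour in the upper half-plane,
  ∫_{-∞}^{∞} f(x) dx = 2πi · Σ Res(f, z_k)  over the poles with Im z_k > 0.

Zeros of the denominator: z^2 + 21 = 0 gives z = ±sqrt(21)*I.
Upper half-plane: z = sqrt(21)*I (a pole of order 2).

Write f(z) = g(z)/(z - sqrt(21)*I)^2 with g(z) = 4/(z + sqrt(21)*I)^2. For a double pole, Res(f, z₀) = g'(z₀):
  g'(z) = -8/(z + sqrt(21)*I)^3
  Res(f, sqrt(21)*I) = g'(sqrt(21)*I) = -sqrt(21)*I/441

∫_{-∞}^{∞} f(x) dx = 2πi · (-sqrt(21)*I/441) = 2*sqrt(21)*pi/441

Final answer: 2*sqrt(21)*pi/441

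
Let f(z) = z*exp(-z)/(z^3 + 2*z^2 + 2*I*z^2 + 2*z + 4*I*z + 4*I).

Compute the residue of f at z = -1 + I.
Write f(z) = P(z)/Q(z) with P(z) = z*exp(-z) and Q(z) = z^3 + 2*z^2 + 2*I*z^2 + 2*z + 4*I*z + 4*I.
The denominator factors as Q(z) = (z + 2*I)*(z + 1 - I)*(z + 1 + I), so z = -1 + I is a simple zero of Q and P is analytic there; z = -1 + I is therefore a simple pole and
  Res(f, z₀) = P(z₀)/Q'(z₀).

Q'(z) = 3*z^2 + 4*z + 4*I*z + 2 + 4*I, so Q'(-1 + I) = -6 - 2*I.
P(-1 + I) = (-1 + I)*exp(1 - I).

Res(f, -1 + I) = ((-1 + I)*exp(1 - I))/(-6 - 2*I) = (1/10 - I/5)*exp(1 - I)

Final answer: (1/10 - I/5)*exp(1 - I)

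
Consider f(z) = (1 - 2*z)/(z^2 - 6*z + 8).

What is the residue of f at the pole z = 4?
Write f(z) = P(z)/Q(z) with P(z) = 1 - 2*z and Q(z) = z^2 - 6*z + 8.
The denominator factors as Q(z) = (z - 2)*(z - 4), so z = 4 is a simple zero of Q and P is analytic there; z = 4 is therefore a simple pole and
  Res(f, z₀) = P(z₀)/Q'(z₀).

Q'(z) = 2*z - 6, so Q'(4) = 2.
P(4) = -7.

Res(f, 4) = (-7)/(2) = -7/2

Final answer: -7/2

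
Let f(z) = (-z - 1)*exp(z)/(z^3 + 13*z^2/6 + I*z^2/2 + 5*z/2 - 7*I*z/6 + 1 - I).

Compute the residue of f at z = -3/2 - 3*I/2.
Write f(z) = P(z)/Q(z) with P(z) = (-z - 1)*exp(z) and Q(z) = z^3 + 13*z^2/6 + I*z^2/2 + 5*z/2 - 7*I*z/6 + 1 - I.
The denominator factors as Q(z) = (z + 2/3)*(z - I)*(z + 3/2 + 3*I/2), so z = -3/2 - 3*I/2 is a simple zero of Q and P is analytic there; z = -3/2 - 3*I/2 is therefore a simple pole and
  Res(f, z₀) = P(z₀)/Q'(z₀).

Q'(z) = 3*z^2 + 13*z/3 + I*z + 5/2 - 7*I/6, so Q'(-3/2 - 3*I/2) = -5/2 + 13*I/3.
P(-3/2 - 3*I/2) = (1/2 + 3*I/2)*exp(-3/2 - 3*I/2).

Res(f, -3/2 - 3*I/2) = ((1/2 + 3*I/2)*exp(-3/2 - 3*I/2))/(-5/2 + 13*I/3) = (189/901 - 213*I/901)*exp(-3/2 - 3*I/2)

Final answer: (189/901 - 213*I/901)*exp(-3/2 - 3*I/2)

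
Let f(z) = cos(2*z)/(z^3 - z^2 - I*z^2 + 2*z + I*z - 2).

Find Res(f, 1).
(3/10 + I/10)*cos(2)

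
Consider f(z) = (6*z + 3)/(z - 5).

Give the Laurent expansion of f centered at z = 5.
Put w = z - (5), i.e. z = w + 5. The denominator is w, so it suffices to rewrite the numerator in powers of w.

P(z) = 6*z + 3
P(w + 5) = 33 + 6*w

Dividing each term by w:
  f = 33/w + 6

Substituting back w = z - 5:
  f(z) = 33/(z - 5) + 6

The series is finite because the numerator is a polynomial; the negative powers form the principal part, and the coefficient of 1/(z - 5) gives Res(f, 5) = 33.

Final answer: 33/(z - 5) + 6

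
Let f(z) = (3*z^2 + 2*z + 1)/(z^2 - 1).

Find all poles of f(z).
The singularities of f are the zeros of the denominator. Factoring,
  z^2 - 1 = (z - 1)*(z + 1)
so the candidates are z = 1, z = -1.

Check the numerator P(z) = 3*z^2 + 2*z + 1 at each one:
  P(1) = 6 ≠ 0, so z = 1 is a (simple) pole.
  P(-1) = 2 ≠ 0, so z = -1 is a (simple) pole.

Poles of f: {-1, 1}

Final answer: {-1, 1}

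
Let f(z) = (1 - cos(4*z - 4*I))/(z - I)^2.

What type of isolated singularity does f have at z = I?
Let u = z - I. The argument of cos is 4*z - 4*I = 4u, so
  f = (1 - cos(4u))/u^2 = ((4u)^2/2 - (4u)^4/24 + ...)/u^2 = 8 - (32/3)*u^2 + ...
The Laurent expansion about u = 0 has no negative powers; equivalently lim_{z→I} f(z) = 8 exists and is finite.
So the singularity is removable.

Final answer: removable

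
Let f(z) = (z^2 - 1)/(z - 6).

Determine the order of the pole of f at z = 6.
Factor the denominator:
  z - 6 = (z - 6)

The numerator P(z) = z^2 - 1 has P(6) = 35 ≠ 0, so no factor of (z - 6) cancels.
Near z = 6 we can therefore write f(z) = g(z)/(z - 6) with g analytic at 6 and g(6) ≠ 0 (g is just the numerator).

Hence z = 6 is a pole of order 1.

Final answer: 1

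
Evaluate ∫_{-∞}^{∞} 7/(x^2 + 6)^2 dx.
Let f(z) = 7/(z^2 + 6)^2. The denominator has no real zeros and deg Q - deg P = 4 ≥ 2, so the integral of f over the upper semicircle |z| = R tends to 0 as R → ∞. Closing the contour in the upper half-plane,
  ∫_{-∞}^{∞} f(x) dx = 2πi · Σ Res(f, z_k)  over the poles with Im z_k > 0.

Zeros of the denominator: z^2 + 6 = 0 gives z = ±sqrt(6)*I.
Upper half-plane: z = sqrt(6)*I (a pole of order 2).

Write f(z) = g(z)/(z - sqrt(6)*I)^2 with g(z) = 7/(z + sqrt(6)*I)^2. For a double pole, Res(f, z₀) = g'(z₀):
  g'(z) = -14/(z + sqrt(6)*I)^3
  Res(f, sqrt(6)*I) = g'(sqrt(6)*I) = -7*sqrt(6)*I/144

∫_{-∞}^{∞} f(x) dx = 2πi · (-7*sqrt(6)*I/144) = 7*sqrt(6)*pi/72

Final answer: 7*sqrt(6)*pi/72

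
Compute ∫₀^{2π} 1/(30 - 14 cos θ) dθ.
Call the integral J. The integrand is 2π-periodic and we integrate over a full period, so shifting θ does not change the value (θ → θ + π flips the sign of the trig term). Hence
  J = ∫₀^{2π} dθ/(30 + 14 cos θ).
Put z = e^{iθ}: then cos θ = (z + 1/z)/2, dθ = dz/(iz), and z runs once counterclockwise around |z| = 1:
  J = ∮_{|z|=1} 1/(30 + 14*(z + 1/z)/2) · dz/(iz) = (2/i) ∮_{|z|=1} dz/(14*z^2 + 60*z + 14).
The roots of 14*z^2 + 60*z + 14 are z = (-30 ± sqrt(30^2 - 14^2))/14, with sqrt(704) = 8*sqrt(11); their product is 1, so only z₊ = -15/7 + 4*sqrt(11)/7 lies inside the unit circle (z₋ = -15/7 - 4*sqrt(11)/7 lies outside).
z₊ is a simple zero of q(z) = 14*z^2 + 60*z + 14, so Res(1/q, z₊) = 1/q'(z₊) with q'(z) = 28*z + 60; and q'(z₊) = 14*(z₊ - z₋) = 16*sqrt(11).
Therefore J = (2/i) · 2πi · 1/(16*sqrt(11)) = 2*pi/(8*sqrt(11)) = sqrt(11)*pi/44

Final answer: sqrt(11)*pi/44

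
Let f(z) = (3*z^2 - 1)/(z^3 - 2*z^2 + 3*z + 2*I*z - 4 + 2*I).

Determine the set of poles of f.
The singularities of f are the zeros of the denominator. Factoring,
  z^3 - 2*z^2 + 3*z + 2*I*z - 4 + 2*I = (z - 2 + I)*(z - 2*I)*(z + I)
so the candidates are z = 2 - I, z = 2*I, z = -I.

Check the numerator P(z) = 3*z^2 - 1 at each one:
  P(2 - I) = 8 - 12*I ≠ 0, so z = 2 - I is a (simple) pole.
  P(2*I) = -13 ≠ 0, so z = 2*I is a (simple) pole.
  P(-I) = -4 ≠ 0, so z = -I is a (simple) pole.

Poles of f: {-I, 2*I, 2 - I}

Final answer: {-I, 2*I, 2 - I}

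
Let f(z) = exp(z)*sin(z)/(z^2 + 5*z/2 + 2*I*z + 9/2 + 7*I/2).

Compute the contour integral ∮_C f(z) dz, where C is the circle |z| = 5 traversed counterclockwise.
pi*(32/65 - 4*I/65)*exp(-1 - 3*I)*sin(1 + 3*I) + pi*(-32/65 + 4*I/65)*exp(-3/2 + I)*sin(3/2 - I)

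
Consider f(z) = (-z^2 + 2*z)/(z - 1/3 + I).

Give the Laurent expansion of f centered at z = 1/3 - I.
Put w = z - (1/3 - I), i.e. z = w + 1/3 - I. The denominator is w, so it suffices to rewrite the numerator in powers of w.

P(z) = -z^2 + 2*z
P(w + 1/3 - I) = 14/9 - 4*I/3 + (4/3 + 2*I)*w - w^2

Dividing each term by w:
  f = (14/9 - 4*I/3)/w + 4/3 + 2*I - w

Substituting back w = z - 1/3 + I:
  f(z) = (14/9 - 4*I/3)/(z - 1/3 + I) + 4/3 + 2*I - (z - 1/3 + I)

The series is finite because the numerator is a polynomial; the negative powers form the principal part, and the coefficient of 1/(z - 1/3 + I) gives Res(f, 1/3 - I) = 14/9 - 4*I/3.

Final answer: (14/9 - 4*I/3)/(z - 1/3 + I) + 4/3 + 2*I - (z - 1/3 + I)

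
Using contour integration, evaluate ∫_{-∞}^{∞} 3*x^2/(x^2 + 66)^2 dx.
sqrt(66)*pi/44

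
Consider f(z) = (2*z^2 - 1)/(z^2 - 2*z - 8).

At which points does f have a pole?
The singularities of f are the zeros of the denominator. Factoring,
  z^2 - 2*z - 8 = (z + 2)*(z - 4)
so the candidates are z = -2, z = 4.

Check the numerator P(z) = 2*z^2 - 1 at each one:
  P(-2) = 7 ≠ 0, so z = -2 is a (simple) pole.
  P(4) = 31 ≠ 0, so z = 4 is a (simple) pole.

Poles of f: {-2, 4}

Final answer: {-2, 4}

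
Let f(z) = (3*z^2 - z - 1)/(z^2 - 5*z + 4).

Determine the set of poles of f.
The singularities of f are the zeros of the denominator. Factoring,
  z^2 - 5*z + 4 = (z - 4)*(z - 1)
so the candidates are z = 4, z = 1.

Check the numerator P(z) = 3*z^2 - z - 1 at each one:
  P(4) = 43 ≠ 0, so z = 4 is a (simple) pole.
  P(1) = 1 ≠ 0, so z = 1 is a (simple) pole.

Poles of f: {1, 4}

Final answer: {1, 4}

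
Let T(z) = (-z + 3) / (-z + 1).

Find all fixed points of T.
T(z) = z means -z + 3 = z*(-z + 1), i.e.
  -z^2 + 2*z - 3 = 0.
Discriminant: (2)^2 - 4*(-1)*(-3) = -8, so the roots are complex conjugates.
  z = (-2 ± I*sqrt(8))/(2*(-1))
Fixed points: {1 - sqrt(2)*I, 1 + sqrt(2)*I}

Final answer: {1 - sqrt(2)*I, 1 + sqrt(2)*I}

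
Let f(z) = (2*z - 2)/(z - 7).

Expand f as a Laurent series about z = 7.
Put w = z - (7), i.e. z = w + 7. The denominator is w, so it suffices to rewrite the numerator in powers of w.

P(z) = 2*z - 2
P(w + 7) = 12 + 2*w

Dividing each term by w:
  f = 12/w + 2

Substituting back w = z - 7:
  f(z) = 12/(z - 7) + 2

The series is finite because the numerator is a polynomial; the negative powers form the principal part, and the coefficient of 1/(z - 7) gives Res(f, 7) = 12.

Final answer: 12/(z - 7) + 2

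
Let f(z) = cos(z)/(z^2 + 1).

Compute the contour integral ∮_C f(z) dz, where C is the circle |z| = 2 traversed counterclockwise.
0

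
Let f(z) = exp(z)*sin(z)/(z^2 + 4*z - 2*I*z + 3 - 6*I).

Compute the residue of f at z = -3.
Write f(z) = P(z)/Q(z) with P(z) = exp(z)*sin(z) and Q(z) = z^2 + 4*z - 2*I*z + 3 - 6*I.
The denominator factors as Q(z) = (z + 1 - 2*I)*(z + 3), so z = -3 is a simple zero of Q and P is analytic there; z = -3 is therefore a simple pole and
  Res(f, z₀) = P(z₀)/Q'(z₀).

Q'(z) = 2*z + 4 - 2*I, so Q'(-3) = -2 - 2*I.
P(-3) = -exp(-3)*sin(3).

Res(f, -3) = (-exp(-3)*sin(3))/(-2 - 2*I) = (1/4 - I/4)*exp(-3)*sin(3)

Final answer: (1/4 - I/4)*exp(-3)*sin(3)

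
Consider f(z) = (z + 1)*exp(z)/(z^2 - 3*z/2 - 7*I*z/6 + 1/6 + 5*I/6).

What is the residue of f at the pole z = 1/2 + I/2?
Write f(z) = P(z)/Q(z) with P(z) = (z + 1)*exp(z) and Q(z) = z^2 - 3*z/2 - 7*I*z/6 + 1/6 + 5*I/6.
The denominator factors as Q(z) = (z - 1 - 2*I/3)*(z - 1/2 - I/2), so z = 1/2 + I/2 is a simple zero of Q and P is analytic there; z = 1/2 + I/2 is therefore a simple pole and
  Res(f, z₀) = P(z₀)/Q'(z₀).

Q'(z) = 2*z - 3/2 - 7*I/6, so Q'(1/2 + I/2) = -1/2 - I/6.
P(1/2 + I/2) = (3/2 + I/2)*exp(1/2 + I/2).

Res(f, 1/2 + I/2) = ((3/2 + I/2)*exp(1/2 + I/2))/(-1/2 - I/6) = -3*exp(1/2 + I/2)

Final answer: -3*exp(1/2 + I/2)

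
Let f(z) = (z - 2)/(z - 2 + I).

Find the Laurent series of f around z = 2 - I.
Put w = z - (2 - I), i.e. z = w + 2 - I. The denominator is w, so it suffices to rewrite the numerator in powers of w.

P(z) = z - 2
P(w + 2 - I) = -I + w

Dividing each term by w:
  f = -I/w + 1

Substituting back w = z - 2 + I:
  f(z) = -I/(z - 2 + I) + 1

The series is finite because the numerator is a polynomial; the negative powers form the principal part, and the coefficient of 1/(z - 2 + I) gives Res(f, 2 - I) = -I.

Final answer: -I/(z - 2 + I) + 1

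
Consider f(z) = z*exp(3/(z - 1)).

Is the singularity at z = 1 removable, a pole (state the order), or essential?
Let u = z - 1. Then
  e^(3/u) = Σ_{k≥0} (3)^k/(k!·u^k) = 1 + 3/u + 9/(2*u^2) + 9/(2*u^3) + ...
which has infinitely many negative powers of u, so exp(3/(z - 1)) has an essential singularity at z = 1.
The extra factor z is a nonzero polynomial; if the product had at most a pole at z = 1, dividing by that polynomial would leave exp(3/(z - 1)) with at most a pole too — contradiction. (Equivalently, the product's Laurent series still has infinitely many negative powers.)
So the singularity is essential.

Final answer: essential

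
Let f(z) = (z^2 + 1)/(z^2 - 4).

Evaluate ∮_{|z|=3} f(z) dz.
By the residue theorem, ∮_C f(z) dz = 2πi · (sum of the residues of f at the poles inside |z| = 3).

The denominator factors as (z + 2)*(z - 2), so the singularities of f are simple poles at z = -2, z = 2.
  |-2|² = 4 < 9 = 3², so this pole is inside the contour.
  |2|² = 4 < 9 = 3², so this pole is inside the contour.

With P(z) = z^2 + 1 and Q(z) = z^2 - 4, each pole is simple, so Res(f, z₀) = P(z₀)/Q'(z₀) with Q'(z) = 2*z.
  Res(f, -2) = P(-2)/Q'(-2) = (5)/(-4) = -5/4
  Res(f, 2) = P(2)/Q'(2) = (5)/(4) = 5/4

Sum of residues inside C: 0
∮_C f(z) dz = 2πi · (0) = 0

Final answer: 0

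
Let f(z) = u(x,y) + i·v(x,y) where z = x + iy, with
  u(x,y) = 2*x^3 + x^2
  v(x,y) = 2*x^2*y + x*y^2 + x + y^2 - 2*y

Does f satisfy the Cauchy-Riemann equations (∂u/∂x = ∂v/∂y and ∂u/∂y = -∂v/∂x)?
∂u/∂x = 6*x^2 + 2*x
∂v/∂y = 2*x^2 + 2*x*y + 2*y - 2
∂u/∂y = 0
∂v/∂x = 4*x*y + y^2 + 1
∂u/∂x ≠ ∂v/∂y and ∂u/∂y ≠ -∂v/∂x; the Cauchy-Riemann equations are not satisfied, so f is not analytic.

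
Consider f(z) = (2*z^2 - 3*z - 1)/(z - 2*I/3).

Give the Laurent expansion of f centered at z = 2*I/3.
Put w = z - (2*I/3), i.e. z = w + 2*I/3. The denominator is w, so it suffices to rewrite the numerator in powers of w.

P(z) = 2*z^2 - 3*z - 1
P(w + 2*I/3) = -17/9 - 2*I + (-3 + 8*I/3)*w + 2*w^2

Dividing each term by w:
  f = (-17/9 - 2*I)/w - 3 + 8*I/3 + 2*w

Substituting back w = z - 2*I/3:
  f(z) = (-17/9 - 2*I)/(z - 2*I/3) - 3 + 8*I/3 + 2*(z - 2*I/3)

The series is finite because the numerator is a polynomial; the negative powers form the principal part, and the coefficient of 1/(z - 2*I/3) gives Res(f, 2*I/3) = -17/9 - 2*I.

Final answer: (-17/9 - 2*I)/(z - 2*I/3) - 3 + 8*I/3 + 2*(z - 2*I/3)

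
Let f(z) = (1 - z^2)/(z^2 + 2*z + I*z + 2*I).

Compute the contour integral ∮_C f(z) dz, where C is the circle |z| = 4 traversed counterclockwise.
By the residue theorem, ∮_C f(z) dz = 2πi · (sum of the residues of f at the poles inside |z| = 4).

The denominator factors as (z + I)*(z + 2), so the singularities of f are simple poles at z = -I, z = -2.
  |-I|² = 1 < 16 = 4², so this pole is inside the contour.
  |-2|² = 4 < 16 = 4², so this pole is inside the contour.

With P(z) = 1 - z^2 and Q(z) = z^2 + 2*z + I*z + 2*I, each pole is simple, so Res(f, z₀) = P(z₀)/Q'(z₀) with Q'(z) = 2*z + 2 + I.
  Res(f, -I) = P(-I)/Q'(-I) = (2)/(2 - I) = 4/5 + 2*I/5
  Res(f, -2) = P(-2)/Q'(-2) = (-3)/(-2 + I) = 6/5 + 3*I/5

Sum of residues inside C: 2 + I
∮_C f(z) dz = 2πi · (2 + I) = pi*(-2 + 4*I)

Final answer: pi*(-2 + 4*I)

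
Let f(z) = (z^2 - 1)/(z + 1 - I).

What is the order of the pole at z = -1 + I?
Factor the denominator:
  z + 1 - I = (z + 1 - I)

The numerator P(z) = z^2 - 1 has P(-1 + I) = -1 - 2*I ≠ 0, so no factor of (z + 1 - I) cancels.
Near z = -1 + I we can therefore write f(z) = g(z)/(z + 1 - I) with g analytic at -1 + I and g(-1 + I) ≠ 0 (g is just the numerator).

Hence z = -1 + I is a pole of order 1.

Final answer: 1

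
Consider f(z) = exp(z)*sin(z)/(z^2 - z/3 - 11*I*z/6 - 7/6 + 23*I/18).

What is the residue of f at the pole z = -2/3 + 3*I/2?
Write f(z) = P(z)/Q(z) with P(z) = exp(z)*sin(z) and Q(z) = z^2 - z/3 - 11*I*z/6 - 7/6 + 23*I/18.
The denominator factors as Q(z) = (z + 2/3 - 3*I/2)*(z - 1 - I/3), so z = -2/3 + 3*I/2 is a simple zero of Q and P is analytic there; z = -2/3 + 3*I/2 is therefore a simple pole and
  Res(f, z₀) = P(z₀)/Q'(z₀).

Q'(z) = 2*z - 1/3 - 11*I/6, so Q'(-2/3 + 3*I/2) = -5/3 + 7*I/6.
P(-2/3 + 3*I/2) = -exp(-2/3 + 3*I/2)*sin(2/3 - 3*I/2).

Res(f, -2/3 + 3*I/2) = (-exp(-2/3 + 3*I/2)*sin(2/3 - 3*I/2))/(-5/3 + 7*I/6) = (60/149 + 42*I/149)*exp(-2/3 + 3*I/2)*sin(2/3 - 3*I/2)

Final answer: (60/149 + 42*I/149)*exp(-2/3 + 3*I/2)*sin(2/3 - 3*I/2)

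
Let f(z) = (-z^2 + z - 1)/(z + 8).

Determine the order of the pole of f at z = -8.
Factor the denominator:
  z + 8 = (z + 8)

The numerator P(z) = -z^2 + z - 1 has P(-8) = -73 ≠ 0, so no factor of (z + 8) cancels.
Near z = -8 we can therefore write f(z) = g(z)/(z + 8) with g analytic at -8 and g(-8) ≠ 0 (g is just the numerator).

Hence z = -8 is a pole of order 1.

Final answer: 1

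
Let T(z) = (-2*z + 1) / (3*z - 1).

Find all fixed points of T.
{-sqrt(13)/6 - 1/6, -1/6 + sqrt(13)/6}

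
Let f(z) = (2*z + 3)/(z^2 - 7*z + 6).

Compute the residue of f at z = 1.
Write f(z) = P(z)/Q(z) with P(z) = 2*z + 3 and Q(z) = z^2 - 7*z + 6.
The denominator factors as Q(z) = (z - 6)*(z - 1), so z = 1 is a simple zero of Q and P is analytic there; z = 1 is therefore a simple pole and
  Res(f, z₀) = P(z₀)/Q'(z₀).

Q'(z) = 2*z - 7, so Q'(1) = -5.
P(1) = 5.

Res(f, 1) = (5)/(-5) = -1

Final answer: -1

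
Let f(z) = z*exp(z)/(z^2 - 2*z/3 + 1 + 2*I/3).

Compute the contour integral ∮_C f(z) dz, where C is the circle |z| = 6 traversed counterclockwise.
By the residue theorem, ∮_C f(z) dz = 2πi · (sum of the residues of f at the poles inside |z| = 6).

The denominator factors as (z - 2/3 + I)*(z - I), so the singularities of f are simple poles at z = 2/3 - I, z = I.
  |2/3 - I|² = 13/9 < 36 = 6², so this pole is inside the contour.
  |I|² = 1 < 36 = 6², so this pole is inside the contour.

With P(z) = z*exp(z) and Q(z) = z^2 - 2*z/3 + 1 + 2*I/3, each pole is simple, so Res(f, z₀) = P(z₀)/Q'(z₀) with Q'(z) = 2*z - 2/3.
  Res(f, 2/3 - I) = P(2/3 - I)/Q'(2/3 - I) = ((2/3 - I)*exp(2/3 - I))/(2/3 - 2*I) = (11/20 + 3*I/20)*exp(2/3 - I)
  Res(f, I) = P(I)/Q'(I) = (I*exp(I))/(-2/3 + 2*I) = (9/20 - 3*I/20)*exp(I)

Sum of residues inside C: (11/20 + 3*I/20)*exp(2/3 - I) + (9/20 - 3*I/20)*exp(I)
∮_C f(z) dz = 2πi · ((11/20 + 3*I/20)*exp(2/3 - I) + (9/20 - 3*I/20)*exp(I)) = pi*(3/10 + 9*I/10)*exp(I) + pi*(-3/10 + 11*I/10)*exp(2/3 - I)

Final answer: pi*(3/10 + 9*I/10)*exp(I) + pi*(-3/10 + 11*I/10)*exp(2/3 - I)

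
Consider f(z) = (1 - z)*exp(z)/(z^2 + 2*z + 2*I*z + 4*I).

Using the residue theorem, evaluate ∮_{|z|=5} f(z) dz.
By the residue theorem, ∮_C f(z) dz = 2πi · (sum of the residues of f at the poles inside |z| = 5).

The denominator factors as (z + 2*I)*(z + 2), so the singularities of f are simple poles at z = -2*I, z = -2.
  |-2*I|² = 4 < 25 = 5², so this pole is inside the contour.
  |-2|² = 4 < 25 = 5², so this pole is inside the contour.

With P(z) = (1 - z)*exp(z) and Q(z) = z^2 + 2*z + 2*I*z + 4*I, each pole is simple, so Res(f, z₀) = P(z₀)/Q'(z₀) with Q'(z) = 2*z + 2 + 2*I.
  Res(f, -2*I) = P(-2*I)/Q'(-2*I) = ((1 + 2*I)*exp(-2*I))/(2 - 2*I) = (-1/4 + 3*I/4)*exp(-2*I)
  Res(f, -2) = P(-2)/Q'(-2) = (3*exp(-2))/(-2 + 2*I) = (-3/4 - 3*I/4)*exp(-2)

Sum of residues inside C: (-3/4 - 3*I/4)*exp(-2) + (-1/4 + 3*I/4)*exp(-2*I)
∮_C f(z) dz = 2πi · ((-3/4 - 3*I/4)*exp(-2) + (-1/4 + 3*I/4)*exp(-2*I)) = pi*(3/2 - 3*I/2)*exp(-2) + pi*(-3/2 - I/2)*exp(-2*I)

Final answer: pi*(3/2 - 3*I/2)*exp(-2) + pi*(-3/2 - I/2)*exp(-2*I)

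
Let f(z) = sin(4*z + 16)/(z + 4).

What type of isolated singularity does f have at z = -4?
Let u = z + 4. The argument of sin is 4*z + 16 = 4u, so
  f = sin(4u)/u = ((4u) - (4u)^3/6 + ...)/u = 4 - (32/3)*u^2 + ...
The Laurent expansion about u = 0 has no negative powers; equivalently lim_{z→-4} f(z) = 4 exists and is finite.
So the singularity is removable.

Final answer: removable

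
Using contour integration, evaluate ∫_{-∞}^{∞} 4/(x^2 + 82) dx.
Let f(z) = 4/(z^2 + 82). The denominator has no real zeros and deg Q - deg P = 2 ≥ 2, so the integral of f over the upper semicircle |z| = R tends to 0 as R → ∞. Closing the contour in the upper half-plane,
  ∫_{-∞}^{∞} f(x) dx = 2πi · Σ Res(f, z_k)  over the poles with Im z_k > 0.

Zeros of the denominator: z^2 + 82 = 0 gives z = ±sqrt(82)*I.
Upper half-plane: z = sqrt(82)*I (simple).

Each pole is a simple zero of Q(z) = z^2 + 82, so Res(f, z₀) = P(z₀)/Q'(z₀) with P(z) = 4, Q'(z) = 2*z:
  Res(f, sqrt(82)*I) = (4)/(2*sqrt(82)*I) = -sqrt(82)*I/41

∫_{-∞}^{∞} f(x) dx = 2πi · (-sqrt(82)*I/41) = 2*sqrt(82)*pi/41

Final answer: 2*sqrt(82)*pi/41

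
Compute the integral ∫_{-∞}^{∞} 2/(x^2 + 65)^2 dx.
sqrt(65)*pi/4225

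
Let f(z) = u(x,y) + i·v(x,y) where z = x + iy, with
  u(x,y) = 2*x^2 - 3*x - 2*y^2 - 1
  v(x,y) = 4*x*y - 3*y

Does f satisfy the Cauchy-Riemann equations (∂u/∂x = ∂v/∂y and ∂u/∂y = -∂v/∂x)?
∂u/∂x = 4*x - 3
∂v/∂y = 4*x - 3
∂u/∂y = -4*y
∂v/∂x = 4*y
∂u/∂x = ∂v/∂y and ∂u/∂y = -∂v/∂x hold identically; f is analytic.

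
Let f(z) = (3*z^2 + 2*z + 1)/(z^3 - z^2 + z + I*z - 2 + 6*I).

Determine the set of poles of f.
{-1 - I, 2*I, 2 - I}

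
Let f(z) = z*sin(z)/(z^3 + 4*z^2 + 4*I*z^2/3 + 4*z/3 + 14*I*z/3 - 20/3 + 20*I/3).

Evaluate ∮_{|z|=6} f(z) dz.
By the residue theorem, ∮_C f(z) dz = 2πi · (sum of the residues of f at the poles inside |z| = 6).

The denominator factors as (z + 2 - 2*I/3)*(z - 1 + I)*(z + 3 + I), so the singularities of f are simple poles at z = -2 + 2*I/3, z = 1 - I, z = -3 - I.
  |-2 + 2*I/3|² = 40/9 < 36 = 6², so this pole is inside the contour.
  |1 - I|² = 2 < 36 = 6², so this pole is inside the contour.
  |-3 - I|² = 10 < 36 = 6², so this pole is inside the contour.

With P(z) = z*sin(z) and Q(z) = z^3 + 4*z^2 + 4*I*z^2/3 + 4*z/3 + 14*I*z/3 - 20/3 + 20*I/3, each pole is simple, so Res(f, z₀) = P(z₀)/Q'(z₀) with Q'(z) = 3*z^2 + 8*z + 8*I*z/3 + 4/3 + 14*I/3.
  Res(f, -2 + 2*I/3) = P(-2 + 2*I/3)/Q'(-2 + 2*I/3) = ((2 - 2*I/3)*sin(2 - 2*I/3))/(-52/9 - 10*I/3) = (-189/901 + 213*I/901)*sin(2 - 2*I/3)
  Res(f, 1 - I) = P(1 - I)/Q'(1 - I) = ((1 - I)*sin(1 - I))/(12 - 20*I/3) = (21/212 - 3*I/106)*sin(1 - I)
  Res(f, -3 - I) = P(-3 - I)/Q'(-3 - I) = ((3 + I)*sin(3 + I))/(4 + 20*I/3) = (21/68 - 9*I/34)*sin(3 + I)

Sum of residues inside C: (21/68 - 9*I/34)*sin(3 + I) + (21/212 - 3*I/106)*sin(1 - I) + (-189/901 + 213*I/901)*sin(2 - 2*I/3)
∮_C f(z) dz = 2πi · ((21/68 - 9*I/34)*sin(3 + I) + (21/212 - 3*I/106)*sin(1 - I) + (-189/901 + 213*I/901)*sin(2 - 2*I/3)) = pi*(-426/901 - 378*I/901)*sin(2 - 2*I/3) + pi*(9/17 + 21*I/34)*sin(3 + I) + pi*(3/53 + 21*I/106)*sin(1 - I)

Final answer: pi*(-426/901 - 378*I/901)*sin(2 - 2*I/3) + pi*(9/17 + 21*I/34)*sin(3 + I) + pi*(3/53 + 21*I/106)*sin(1 - I)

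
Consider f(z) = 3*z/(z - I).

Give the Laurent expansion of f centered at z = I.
Put w = z - (I), i.e. z = w + I. The denominator is w, so it suffices to rewrite the numerator in powers of w.

P(z) = 3*z
P(w + I) = 3*I + 3*w

Dividing each term by w:
  f = 3*I/w + 3

Substituting back w = z - I:
  f(z) = 3*I/(z - I) + 3

The series is finite because the numerator is a polynomial; the negative powers form the principal part, and the coefficient of 1/(z - I) gives Res(f, I) = 3*I.

Final answer: 3*I/(z - I) + 3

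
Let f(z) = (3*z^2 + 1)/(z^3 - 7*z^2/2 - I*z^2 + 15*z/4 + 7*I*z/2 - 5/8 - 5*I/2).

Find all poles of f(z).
The singularities of f are the zeros of the denominator. Factoring,
  z^3 - 7*z^2/2 - I*z^2 + 15*z/4 + 7*I*z/2 - 5/8 - 5*I/2 = (z - 1 - I/2)*(z - 2 + I/2)*(z - 1/2 - I)
so the candidates are z = 1 + I/2, z = 2 - I/2, z = 1/2 + I.

Check the numerator P(z) = 3*z^2 + 1 at each one:
  P(1 + I/2) = 13/4 + 3*I ≠ 0, so z = 1 + I/2 is a (simple) pole.
  P(2 - I/2) = 49/4 - 6*I ≠ 0, so z = 2 - I/2 is a (simple) pole.
  P(1/2 + I) = -5/4 + 3*I ≠ 0, so z = 1/2 + I is a (simple) pole.

Poles of f: {1/2 + I, 1 + I/2, 2 - I/2}

Final answer: {1/2 + I, 1 + I/2, 2 - I/2}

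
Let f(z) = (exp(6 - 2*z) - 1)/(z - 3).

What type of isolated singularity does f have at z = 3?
Let u = z - 3. The exponent is 6 - 2*z = -2u, so
  f = (e^(-2u) - 1)/u = ((-2u) + (-2u)^2/2 + (-2u)^3/6 + ...)/u = -2 + (2)*u + (-4/3)*u^2 + ...
The Laurent expansion about u = 0 has no negative powers; equivalently lim_{z→3} f(z) = -2 exists and is finite.
So the singularity is removable.

Final answer: removable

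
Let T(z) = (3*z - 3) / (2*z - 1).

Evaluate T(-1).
2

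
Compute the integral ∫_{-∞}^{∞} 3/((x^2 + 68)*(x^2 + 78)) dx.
Let f(z) = 3/((z^2 + 68)*(z^2 + 78)). The denominator has no real zeros and deg Q - deg P = 4 ≥ 2, so the integral of f over the upper semicircle |z| = R tends to 0 as R → ∞. Closing the contour in the upper half-plane,
  ∫_{-∞}^{∞} f(x) dx = 2πi · Σ Res(f, z_k)  over the poles with Im z_k > 0.

Zeros of the denominator: z^2 + 78 = 0 gives z = ±sqrt(78)*I; z^2 + 68 = 0 gives z = ±2*sqrt(17)*I.
Upper half-plane: z = 2*sqrt(17)*I, z = sqrt(78)*I (simple).

Each pole is a simple zero of Q(z) = z^4 + 146*z^2 + 5304, so Res(f, z₀) = P(z₀)/Q'(z₀) with P(z) = 3, Q'(z) = 4*z^3 + 292*z:
  Res(f, 2*sqrt(17)*I) = (3)/(40*sqrt(17)*I) = -3*sqrt(17)*I/680
  Res(f, sqrt(78)*I) = (3)/(-20*sqrt(78)*I) = sqrt(78)*I/520

Sum of residues: I*(-39*sqrt(17) + 17*sqrt(78))/8840
∫_{-∞}^{∞} f(x) dx = 2πi · (I*(-39*sqrt(17) + 17*sqrt(78))/8840) = pi*(-17*sqrt(78) + 39*sqrt(17))/4420

Final answer: pi*(-17*sqrt(78) + 39*sqrt(17))/4420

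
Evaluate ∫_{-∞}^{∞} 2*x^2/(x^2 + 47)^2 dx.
Let f(z) = 2*z^2/(z^2 + 47)^2. The denominator has no real zeros and deg Q - deg P = 2 ≥ 2, so the integral of f over the upper semicircle |z| = R tends to 0 as R → ∞. Closing the contour in the upper half-plane,
  ∫_{-∞}^{∞} f(x) dx = 2πi · Σ Res(f, z_k)  over the poles with Im z_k > 0.

Zeros of the denominator: z^2 + 47 = 0 gives z = ±sqrt(47)*I.
Upper half-plane: z = sqrt(47)*I (a pole of order 2).

Write f(z) = g(z)/(z - sqrt(47)*I)^2 with g(z) = 2*z^2/(z + sqrt(47)*I)^2. For a double pole, Res(f, z₀) = g'(z₀):
  g'(z) = 4*sqrt(47)*I*z/(z + sqrt(47)*I)^3
  Res(f, sqrt(47)*I) = g'(sqrt(47)*I) = -sqrt(47)*I/94

∫_{-∞}^{∞} f(x) dx = 2πi · (-sqrt(47)*I/94) = sqrt(47)*pi/47

Final answer: sqrt(47)*pi/47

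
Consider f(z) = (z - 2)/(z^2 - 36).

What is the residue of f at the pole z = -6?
Write f(z) = P(z)/Q(z) with P(z) = z - 2 and Q(z) = z^2 - 36.
The denominator factors as Q(z) = (z - 6)*(z + 6), so z = -6 is a simple zero of Q and P is analytic there; z = -6 is therefore a simple pole and
  Res(f, z₀) = P(z₀)/Q'(z₀).

Q'(z) = 2*z, so Q'(-6) = -12.
P(-6) = -8.

Res(f, -6) = (-8)/(-12) = 2/3

Final answer: 2/3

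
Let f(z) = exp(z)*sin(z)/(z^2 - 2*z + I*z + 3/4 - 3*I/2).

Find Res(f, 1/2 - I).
(-1/2 + I/2)*exp(1/2 - I)*sin(1/2 - I)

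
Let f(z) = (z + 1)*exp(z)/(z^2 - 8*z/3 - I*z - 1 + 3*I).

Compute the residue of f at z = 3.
Write f(z) = P(z)/Q(z) with P(z) = (z + 1)*exp(z) and Q(z) = z^2 - 8*z/3 - I*z - 1 + 3*I.
The denominator factors as Q(z) = (z + 1/3 - I)*(z - 3), so z = 3 is a simple zero of Q and P is analytic there; z = 3 is therefore a simple pole and
  Res(f, z₀) = P(z₀)/Q'(z₀).

Q'(z) = 2*z - 8/3 - I, so Q'(3) = 10/3 - I.
P(3) = 4*exp(3).

Res(f, 3) = (4*exp(3))/(10/3 - I) = (120/109 + 36*I/109)*exp(3)

Final answer: (120/109 + 36*I/109)*exp(3)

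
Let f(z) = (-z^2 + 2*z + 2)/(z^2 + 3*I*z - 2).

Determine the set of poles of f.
The singularities of f are the zeros of the denominator. Factoring,
  z^2 + 3*I*z - 2 = (z + I)*(z + 2*I)
so the candidates are z = -I, z = -2*I.

Check the numerator P(z) = -z^2 + 2*z + 2 at each one:
  P(-I) = 3 - 2*I ≠ 0, so z = -I is a (simple) pole.
  P(-2*I) = 6 - 4*I ≠ 0, so z = -2*I is a (simple) pole.

Poles of f: {-2*I, -I}

Final answer: {-2*I, -I}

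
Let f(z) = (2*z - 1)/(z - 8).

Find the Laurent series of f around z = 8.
Put w = z - (8), i.e. z = w + 8. The denominator is w, so it suffices to rewrite the numerator in powers of w.

P(z) = 2*z - 1
P(w + 8) = 15 + 2*w

Dividing each term by w:
  f = 15/w + 2

Substituting back w = z - 8:
  f(z) = 15/(z - 8) + 2

The series is finite because the numerator is a polynomial; the negative powers form the principal part, and the coefficient of 1/(z - 8) gives Res(f, 8) = 15.

Final answer: 15/(z - 8) + 2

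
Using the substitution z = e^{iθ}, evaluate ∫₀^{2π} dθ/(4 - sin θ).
2*sqrt(15)*pi/15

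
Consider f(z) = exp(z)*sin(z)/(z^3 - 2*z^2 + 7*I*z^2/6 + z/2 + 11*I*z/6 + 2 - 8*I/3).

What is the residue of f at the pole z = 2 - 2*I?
Write f(z) = P(z)/Q(z) with P(z) = exp(z)*sin(z) and Q(z) = z^3 - 2*z^2 + 7*I*z^2/6 + z/2 + 11*I*z/6 + 2 - 8*I/3.
The denominator factors as Q(z) = (z + 1 - I/2)*(z - 2 + 2*I)*(z - 1 - I/3), so z = 2 - 2*I is a simple zero of Q and P is analytic there; z = 2 - 2*I is therefore a simple pole and
  Res(f, z₀) = P(z₀)/Q'(z₀).

Q'(z) = 3*z^2 - 4*z + 7*I*z/3 + 1/2 + 11*I/6, so Q'(2 - 2*I) = -17/6 - 19*I/2.
P(2 - 2*I) = exp(2 - 2*I)*sin(2 - 2*I).

Res(f, 2 - 2*I) = (exp(2 - 2*I)*sin(2 - 2*I))/(-17/6 - 19*I/2) = (-51/1769 + 171*I/1769)*exp(2 - 2*I)*sin(2 - 2*I)

Final answer: (-51/1769 + 171*I/1769)*exp(2 - 2*I)*sin(2 - 2*I)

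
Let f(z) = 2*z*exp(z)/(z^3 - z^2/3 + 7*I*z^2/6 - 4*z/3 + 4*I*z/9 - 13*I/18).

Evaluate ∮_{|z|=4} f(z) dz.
By the residue theorem, ∮_C f(z) dz = 2πi · (sum of the residues of f at the poles inside |z| = 4).

The denominator factors as (z + 1)*(z - 1/3 + I/2)*(z - 1 + 2*I/3), so the singularities of f are simple poles at z = -1, z = 1/3 - I/2, z = 1 - 2*I/3.
  |-1|² = 1 < 16 = 4², so this pole is inside the contour.
  |1/3 - I/2|² = 13/36 < 16 = 4², so this pole is inside the contour.
  |1 - 2*I/3|² = 13/9 < 16 = 4², so this pole is inside the contour.

With P(z) = 2*z*exp(z) and Q(z) = z^3 - z^2/3 + 7*I*z^2/6 - 4*z/3 + 4*I*z/9 - 13*I/18, each pole is simple, so Res(f, z₀) = P(z₀)/Q'(z₀) with Q'(z) = 3*z^2 - 2*z/3 + 7*I*z/3 - 4/3 + 4*I/9.
  Res(f, -1) = P(-1)/Q'(-1) = (-2*exp(-1))/(7/3 - 17*I/9) = (-189/365 - 153*I/365)*exp(-1)
  Res(f, 1/3 - I/2) = P(1/3 - I/2)/Q'(1/3 - I/2) = ((2/3 - I)*exp(1/3 - I/2))/(-29/36 + 5*I/9) = (-1416/1241 + 564*I/1241)*exp(1/3 - I/2)
  Res(f, 1 - 2*I/3) = P(1 - 2*I/3)/Q'(1 - 2*I/3) = ((2 - 4*I/3)*exp(1 - 2*I/3))/(11/9 - 7*I/9) = (141/85 - 3*I/85)*exp(1 - 2*I/3)

Sum of residues inside C: (141/85 - 3*I/85)*exp(1 - 2*I/3) + (-189/365 - 153*I/365)*exp(-1) + (-1416/1241 + 564*I/1241)*exp(1/3 - I/2)
∮_C f(z) dz = 2πi · ((141/85 - 3*I/85)*exp(1 - 2*I/3) + (-189/365 - 153*I/365)*exp(-1) + (-1416/1241 + 564*I/1241)*exp(1/3 - I/2)) = pi*(-1128/1241 - 2832*I/1241)*exp(1/3 - I/2) + pi*(306/365 - 378*I/365)*exp(-1) + pi*(6/85 + 282*I/85)*exp(1 - 2*I/3)

Final answer: pi*(-1128/1241 - 2832*I/1241)*exp(1/3 - I/2) + pi*(306/365 - 378*I/365)*exp(-1) + pi*(6/85 + 282*I/85)*exp(1 - 2*I/3)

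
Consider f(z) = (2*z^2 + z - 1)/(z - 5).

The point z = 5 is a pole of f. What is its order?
Factor the denominator:
  z - 5 = (z - 5)

The numerator P(z) = 2*z^2 + z - 1 has P(5) = 54 ≠ 0, so no factor of (z - 5) cancels.
Near z = 5 we can therefore write f(z) = g(z)/(z - 5) with g analytic at 5 and g(5) ≠ 0 (g is just the numerator).

Hence z = 5 is a pole of order 1.

Final answer: 1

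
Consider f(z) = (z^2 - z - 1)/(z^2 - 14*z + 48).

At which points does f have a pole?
{6, 8}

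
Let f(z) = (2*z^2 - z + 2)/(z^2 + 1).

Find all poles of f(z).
The singularities of f are the zeros of the denominator. Factoring,
  z^2 + 1 = (z + I)*(z - I)
so the candidates are z = -I, z = I.

Check the numerator P(z) = 2*z^2 - z + 2 at each one:
  P(-I) = I ≠ 0, so z = -I is a (simple) pole.
  P(I) = -I ≠ 0, so z = I is a (simple) pole.

Poles of f: {-I, I}

Final answer: {-I, I}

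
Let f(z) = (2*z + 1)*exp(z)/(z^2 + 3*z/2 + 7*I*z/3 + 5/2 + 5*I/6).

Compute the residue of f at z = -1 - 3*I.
Write f(z) = P(z)/Q(z) with P(z) = (2*z + 1)*exp(z) and Q(z) = z^2 + 3*z/2 + 7*I*z/3 + 5/2 + 5*I/6.
The denominator factors as Q(z) = (z + 1 + 3*I)*(z + 1/2 - 2*I/3), so z = -1 - 3*I is a simple zero of Q and P is analytic there; z = -1 - 3*I is therefore a simple pole and
  Res(f, z₀) = P(z₀)/Q'(z₀).

Q'(z) = 2*z + 3/2 + 7*I/3, so Q'(-1 - 3*I) = -1/2 - 11*I/3.
P(-1 - 3*I) = (-1 - 6*I)*exp(-1 - 3*I).

Res(f, -1 - 3*I) = ((-1 - 6*I)*exp(-1 - 3*I))/(-1/2 - 11*I/3) = (810/493 - 24*I/493)*exp(-1 - 3*I)

Final answer: (810/493 - 24*I/493)*exp(-1 - 3*I)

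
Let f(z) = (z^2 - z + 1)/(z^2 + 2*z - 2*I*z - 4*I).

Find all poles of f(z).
{-2, 2*I}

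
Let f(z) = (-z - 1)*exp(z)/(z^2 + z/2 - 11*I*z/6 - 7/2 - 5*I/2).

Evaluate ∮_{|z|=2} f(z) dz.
0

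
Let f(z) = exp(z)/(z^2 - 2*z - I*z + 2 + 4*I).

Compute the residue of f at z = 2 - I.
Write f(z) = P(z)/Q(z) with P(z) = exp(z) and Q(z) = z^2 - 2*z - I*z + 2 + 4*I.
The denominator factors as Q(z) = (z - 2*I)*(z - 2 + I), so z = 2 - I is a simple zero of Q and P is analytic there; z = 2 - I is therefore a simple pole and
  Res(f, z₀) = P(z₀)/Q'(z₀).

Q'(z) = 2*z - 2 - I, so Q'(2 - I) = 2 - 3*I.
P(2 - I) = exp(2 - I).

Res(f, 2 - I) = (exp(2 - I))/(2 - 3*I) = (2/13 + 3*I/13)*exp(2 - I)

Final answer: (2/13 + 3*I/13)*exp(2 - I)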